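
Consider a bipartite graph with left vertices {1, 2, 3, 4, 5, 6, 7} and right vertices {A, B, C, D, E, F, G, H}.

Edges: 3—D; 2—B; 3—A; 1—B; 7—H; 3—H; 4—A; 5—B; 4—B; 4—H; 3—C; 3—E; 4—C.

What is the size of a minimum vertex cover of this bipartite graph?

4

The 4 edges 1–B, 3–A, 4–C, 7–H form a matching, so any vertex cover needs at least 4 vertices (one per matched edge).
Conversely {3, 4, 7, B} meets every edge and has exactly 4 vertices, so 4 is optimal.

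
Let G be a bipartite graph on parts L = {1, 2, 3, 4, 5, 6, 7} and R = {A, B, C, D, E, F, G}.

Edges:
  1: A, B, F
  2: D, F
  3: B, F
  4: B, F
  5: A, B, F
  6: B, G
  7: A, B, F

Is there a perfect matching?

No

The set {1, 3, 4, 5, 7} has only 3 neighbours ({A, B, F}), so by Hall's theorem at most 5 of the 7 left vertices can be matched.
Hence no matching covers every left vertex.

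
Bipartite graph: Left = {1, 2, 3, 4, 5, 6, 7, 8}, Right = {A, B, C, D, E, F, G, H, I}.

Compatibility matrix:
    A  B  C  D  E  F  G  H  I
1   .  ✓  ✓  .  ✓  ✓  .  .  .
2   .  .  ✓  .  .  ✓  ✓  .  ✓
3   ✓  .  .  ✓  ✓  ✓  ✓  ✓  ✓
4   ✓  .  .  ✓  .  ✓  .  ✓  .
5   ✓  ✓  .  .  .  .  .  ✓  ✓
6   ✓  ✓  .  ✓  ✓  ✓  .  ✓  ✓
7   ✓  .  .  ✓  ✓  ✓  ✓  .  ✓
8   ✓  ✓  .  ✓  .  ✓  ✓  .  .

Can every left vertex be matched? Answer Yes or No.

A valid assignment of size 8: 1-B, 2-C, 3-E, 4-F, 5-I, 6-H, 7-A, 8-G.
Every left vertex is matched, so this matching saturates all of them.

Yes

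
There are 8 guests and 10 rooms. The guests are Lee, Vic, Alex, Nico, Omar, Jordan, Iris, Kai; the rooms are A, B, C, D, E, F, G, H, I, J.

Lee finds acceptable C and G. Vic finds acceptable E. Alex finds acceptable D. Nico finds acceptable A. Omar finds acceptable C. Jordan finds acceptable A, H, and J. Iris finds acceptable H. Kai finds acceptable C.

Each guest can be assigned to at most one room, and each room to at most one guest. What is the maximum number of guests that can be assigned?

One maximum matching: Lee-G, Vic-E, Alex-D, Nico-A, Omar-C, Jordan-J, Iris-H.
The set {Omar, Kai} has only 1 neighbour ({C}), so by Hall's theorem at most 7 of the 8 guests can be matched.

7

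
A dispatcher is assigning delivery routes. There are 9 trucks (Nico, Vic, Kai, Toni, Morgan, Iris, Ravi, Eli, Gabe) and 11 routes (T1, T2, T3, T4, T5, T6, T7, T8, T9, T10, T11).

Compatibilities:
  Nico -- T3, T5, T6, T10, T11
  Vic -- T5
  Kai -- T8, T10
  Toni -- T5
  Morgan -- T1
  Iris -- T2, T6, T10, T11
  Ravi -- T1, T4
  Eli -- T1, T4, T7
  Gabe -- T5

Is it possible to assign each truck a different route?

No

The set {Vic, Toni, Gabe} has only 1 neighbour ({T5}), so by Hall's theorem at most 7 of the 9 trucks can be matched.
Hence no matching covers every truck.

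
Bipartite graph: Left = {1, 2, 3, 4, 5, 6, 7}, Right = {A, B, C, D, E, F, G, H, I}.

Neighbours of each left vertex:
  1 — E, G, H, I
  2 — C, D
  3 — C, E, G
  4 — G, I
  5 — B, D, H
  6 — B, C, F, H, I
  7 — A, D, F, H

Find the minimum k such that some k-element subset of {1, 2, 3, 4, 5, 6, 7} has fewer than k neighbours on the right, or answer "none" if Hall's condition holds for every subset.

none

A matching saturating every left vertex exists, for instance 1→E, 2→D, 3→C, 4→G, 5→B, 6→H, 7→F.
By Hall's marriage theorem, this means |N(S)| ≥ |S| for every subset S, so no violating subset exists.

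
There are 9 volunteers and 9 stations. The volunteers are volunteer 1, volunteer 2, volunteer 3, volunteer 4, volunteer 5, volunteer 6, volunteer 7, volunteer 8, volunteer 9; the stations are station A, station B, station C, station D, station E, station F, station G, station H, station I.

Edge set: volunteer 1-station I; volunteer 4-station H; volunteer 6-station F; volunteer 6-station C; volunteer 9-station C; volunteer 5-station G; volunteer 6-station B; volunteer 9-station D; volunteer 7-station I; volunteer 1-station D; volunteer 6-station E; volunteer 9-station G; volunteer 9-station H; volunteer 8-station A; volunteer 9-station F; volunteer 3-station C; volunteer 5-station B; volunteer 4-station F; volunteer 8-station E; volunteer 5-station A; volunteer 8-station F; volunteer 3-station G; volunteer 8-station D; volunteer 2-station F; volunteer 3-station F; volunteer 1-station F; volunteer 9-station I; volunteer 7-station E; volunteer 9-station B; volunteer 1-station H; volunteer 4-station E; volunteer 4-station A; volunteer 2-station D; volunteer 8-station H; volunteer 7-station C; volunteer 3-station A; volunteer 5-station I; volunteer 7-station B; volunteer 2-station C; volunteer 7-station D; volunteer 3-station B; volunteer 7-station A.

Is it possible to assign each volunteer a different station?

One maximum matching: volunteer 1→station D, volunteer 2→station C, volunteer 3→station F, volunteer 4→station H, volunteer 5→station G, volunteer 6→station E, volunteer 7→station B, volunteer 8→station A, volunteer 9→station I.
All 9 volunteers are covered.

Yes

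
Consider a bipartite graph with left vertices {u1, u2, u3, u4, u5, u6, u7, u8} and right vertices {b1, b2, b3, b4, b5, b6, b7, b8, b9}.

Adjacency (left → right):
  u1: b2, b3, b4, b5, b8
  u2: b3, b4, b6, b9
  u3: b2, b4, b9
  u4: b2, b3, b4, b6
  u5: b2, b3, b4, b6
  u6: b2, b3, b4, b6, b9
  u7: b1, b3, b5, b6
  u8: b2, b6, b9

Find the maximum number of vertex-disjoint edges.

A valid assignment of size 7: u1–b8, u2–b9, u3–b2, u4–b3, u5–b4, u6–b6, u7–b5.
The set {u2, u3, u4, u5, u6, u8} has only 5 neighbours ({b2, b3, b4, b6, b9}), so by Hall's theorem at most 7 of the 8 left vertices can be matched.

7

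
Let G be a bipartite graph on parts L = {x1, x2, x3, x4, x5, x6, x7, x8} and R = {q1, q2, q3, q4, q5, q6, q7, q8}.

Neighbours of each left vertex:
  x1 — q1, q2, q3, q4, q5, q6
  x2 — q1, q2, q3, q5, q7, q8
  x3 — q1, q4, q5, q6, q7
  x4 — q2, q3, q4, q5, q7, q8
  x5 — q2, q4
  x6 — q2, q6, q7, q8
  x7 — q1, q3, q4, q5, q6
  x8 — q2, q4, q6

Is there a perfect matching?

For example, pair x1–q1, x2–q5, x3–q7, x4–q3, x5–q2, x6–q8, x7–q4, x8–q6.
Every left vertex is matched, so this is a perfect matching.

Yes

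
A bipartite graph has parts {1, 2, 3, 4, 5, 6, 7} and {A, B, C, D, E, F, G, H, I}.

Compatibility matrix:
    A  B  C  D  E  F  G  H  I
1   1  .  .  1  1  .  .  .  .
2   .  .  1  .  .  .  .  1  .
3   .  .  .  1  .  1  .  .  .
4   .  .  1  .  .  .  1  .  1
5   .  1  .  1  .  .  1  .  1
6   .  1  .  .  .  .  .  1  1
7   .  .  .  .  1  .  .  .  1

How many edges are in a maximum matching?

7

A valid assignment of size 7: 1–D, 2–H, 3–F, 4–C, 5–G, 6–B, 7–E.
All 7 left vertices are matched, so no larger matching exists.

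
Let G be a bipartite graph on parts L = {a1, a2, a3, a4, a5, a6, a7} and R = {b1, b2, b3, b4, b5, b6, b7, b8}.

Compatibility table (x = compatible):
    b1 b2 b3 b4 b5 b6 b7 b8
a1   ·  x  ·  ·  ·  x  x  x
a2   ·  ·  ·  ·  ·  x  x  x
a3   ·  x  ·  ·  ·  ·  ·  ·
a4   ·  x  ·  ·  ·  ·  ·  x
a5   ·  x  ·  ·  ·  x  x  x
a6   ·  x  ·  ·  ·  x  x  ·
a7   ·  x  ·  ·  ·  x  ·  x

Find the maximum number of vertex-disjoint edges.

For example, pair a1–b7, a2–b6, a3–b2, a4–b8.
The set {a1, a2, a3, a4, a5, a6, a7} has only 4 neighbours ({b2, b6, b7, b8}), so by Hall's theorem at most 4 of the 7 left vertices can be matched.

4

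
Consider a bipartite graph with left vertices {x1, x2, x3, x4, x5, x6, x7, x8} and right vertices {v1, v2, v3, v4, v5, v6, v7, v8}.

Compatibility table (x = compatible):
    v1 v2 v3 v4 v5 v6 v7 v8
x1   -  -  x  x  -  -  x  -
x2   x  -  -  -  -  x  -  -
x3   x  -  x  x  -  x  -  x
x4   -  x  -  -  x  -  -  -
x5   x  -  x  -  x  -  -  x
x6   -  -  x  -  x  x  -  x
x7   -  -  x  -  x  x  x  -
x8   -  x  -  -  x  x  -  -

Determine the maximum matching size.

For example, pair x1-v7, x2-v1, x3-v4, x4-v5, x5-v3, x6-v8, x7-v6, x8-v2.
This saturates every left vertex, so 8 is the maximum.

8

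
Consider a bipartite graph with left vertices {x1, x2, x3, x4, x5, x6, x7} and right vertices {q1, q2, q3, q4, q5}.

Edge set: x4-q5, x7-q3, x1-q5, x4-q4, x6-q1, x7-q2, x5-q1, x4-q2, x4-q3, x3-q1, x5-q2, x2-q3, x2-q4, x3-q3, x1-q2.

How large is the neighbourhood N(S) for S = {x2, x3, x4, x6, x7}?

The union of neighbours of {x2, x3, x4, x6, x7} is {q1, q2, q3, q4, q5}, which has 5 elements.
Since |N(S)| = 5 ≥ |S| = 5, Hall's condition holds for this subset.

5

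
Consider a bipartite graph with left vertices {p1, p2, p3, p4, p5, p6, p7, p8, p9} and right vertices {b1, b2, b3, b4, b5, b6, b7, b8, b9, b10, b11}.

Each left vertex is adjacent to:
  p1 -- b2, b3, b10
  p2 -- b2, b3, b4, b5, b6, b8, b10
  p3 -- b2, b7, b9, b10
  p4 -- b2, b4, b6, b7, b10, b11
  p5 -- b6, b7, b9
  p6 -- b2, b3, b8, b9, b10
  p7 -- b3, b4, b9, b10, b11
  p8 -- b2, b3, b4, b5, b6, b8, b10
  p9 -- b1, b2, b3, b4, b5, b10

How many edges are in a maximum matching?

For example, pair p1→b3, p2→b8, p3→b7, p4→b11, p5→b6, p6→b2, p7→b4, p8→b5, p9→b1.
All 9 left vertices are matched, so no larger matching exists.

9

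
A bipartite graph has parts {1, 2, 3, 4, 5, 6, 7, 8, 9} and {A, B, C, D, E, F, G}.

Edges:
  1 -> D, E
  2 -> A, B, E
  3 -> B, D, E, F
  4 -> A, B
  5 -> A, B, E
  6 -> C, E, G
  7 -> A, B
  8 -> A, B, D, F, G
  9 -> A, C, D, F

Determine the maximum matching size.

A valid assignment of size 7: 1-D, 2-E, 3-F, 4-A, 5-B, 6-C, 8-G.
The set {1, 2, 3, 4, 5, 6, 7, 8, 9} has only 7 neighbours ({A, B, C, D, E, F, G}), so by Hall's theorem at most 7 of the 9 left vertices can be matched.

7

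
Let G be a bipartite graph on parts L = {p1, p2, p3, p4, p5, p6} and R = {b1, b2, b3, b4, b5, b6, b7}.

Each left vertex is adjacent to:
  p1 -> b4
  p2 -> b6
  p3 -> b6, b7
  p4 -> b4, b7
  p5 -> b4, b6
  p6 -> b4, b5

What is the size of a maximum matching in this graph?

4

For example, pair p1–b4, p2–b6, p3–b7, p6–b5.
The set {p1, p2, p3, p4, p5} has only 3 neighbours ({b4, b6, b7}), so by Hall's theorem at most 4 of the 6 left vertices can be matched.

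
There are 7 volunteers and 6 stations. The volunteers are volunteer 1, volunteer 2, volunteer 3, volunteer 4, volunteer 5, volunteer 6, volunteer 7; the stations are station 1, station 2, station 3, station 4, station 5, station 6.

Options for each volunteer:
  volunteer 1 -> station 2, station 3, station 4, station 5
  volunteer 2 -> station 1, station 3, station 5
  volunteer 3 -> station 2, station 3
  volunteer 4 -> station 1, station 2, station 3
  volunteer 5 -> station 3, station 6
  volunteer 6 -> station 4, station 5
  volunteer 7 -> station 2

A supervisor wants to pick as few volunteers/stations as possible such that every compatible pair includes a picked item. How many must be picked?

The 6 edges volunteer 1–station 4, volunteer 2–station 1, volunteer 3–station 3, volunteer 4–station 2, volunteer 5–station 6, volunteer 6–station 5 form a matching, so any vertex cover needs at least 6 vertices (one per matched edge).
Conversely {volunteer 5, station 1, station 2, station 3, station 4, station 5} meets every edge and has exactly 6 vertices, so 6 is optimal.

6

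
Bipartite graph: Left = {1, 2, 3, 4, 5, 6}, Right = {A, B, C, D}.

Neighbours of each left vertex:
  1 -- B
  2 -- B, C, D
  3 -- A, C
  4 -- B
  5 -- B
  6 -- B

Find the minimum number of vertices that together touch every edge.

3

A maximum matching has 3 edges (e.g. 1–B, 2–D, 3–C).
By König's theorem the minimum vertex cover has the same size. One such cover is {2, 3, B}.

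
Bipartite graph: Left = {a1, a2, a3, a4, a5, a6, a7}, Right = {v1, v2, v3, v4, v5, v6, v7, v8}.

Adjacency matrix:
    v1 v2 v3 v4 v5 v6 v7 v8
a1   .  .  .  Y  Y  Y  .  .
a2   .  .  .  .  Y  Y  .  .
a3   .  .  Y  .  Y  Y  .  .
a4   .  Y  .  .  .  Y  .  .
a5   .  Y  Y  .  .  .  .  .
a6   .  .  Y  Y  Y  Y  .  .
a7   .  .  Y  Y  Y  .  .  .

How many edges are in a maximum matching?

One maximum matching: a1→v4, a2→v5, a3→v3, a4→v6, a5→v2.
The set {a1, a2, a3, a4, a5, a6, a7} has only 5 neighbours ({v2, v3, v4, v5, v6}), so by Hall's theorem at most 5 of the 7 left vertices can be matched.

5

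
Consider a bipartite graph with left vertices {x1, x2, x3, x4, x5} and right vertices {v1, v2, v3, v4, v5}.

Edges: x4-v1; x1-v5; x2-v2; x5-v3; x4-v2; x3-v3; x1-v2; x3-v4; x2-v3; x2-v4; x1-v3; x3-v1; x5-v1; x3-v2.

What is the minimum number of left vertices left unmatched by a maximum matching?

One maximum matching: x1–v5, x2–v3, x3–v4, x4–v2, x5–v1.
All 5 left vertices are matched, so no larger matching exists.
That matches 5 of the 5, leaving 0 unmatched; no matching can do better.

0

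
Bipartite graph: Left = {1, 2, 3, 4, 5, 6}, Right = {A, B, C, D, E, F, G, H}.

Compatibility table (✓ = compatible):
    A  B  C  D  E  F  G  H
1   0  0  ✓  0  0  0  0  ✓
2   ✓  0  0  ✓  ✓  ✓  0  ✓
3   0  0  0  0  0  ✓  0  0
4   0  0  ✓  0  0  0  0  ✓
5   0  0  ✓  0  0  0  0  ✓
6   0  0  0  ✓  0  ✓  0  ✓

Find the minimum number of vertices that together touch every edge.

{2, 3, 6, C, H} is a vertex cover of size 5: every edge has an endpoint in this set.
No smaller cover exists because 1–H, 2–A, 3–F, 4–C, 6–D is a matching of size 5, and a cover must include an endpoint of each of these disjoint edges (König's theorem).

5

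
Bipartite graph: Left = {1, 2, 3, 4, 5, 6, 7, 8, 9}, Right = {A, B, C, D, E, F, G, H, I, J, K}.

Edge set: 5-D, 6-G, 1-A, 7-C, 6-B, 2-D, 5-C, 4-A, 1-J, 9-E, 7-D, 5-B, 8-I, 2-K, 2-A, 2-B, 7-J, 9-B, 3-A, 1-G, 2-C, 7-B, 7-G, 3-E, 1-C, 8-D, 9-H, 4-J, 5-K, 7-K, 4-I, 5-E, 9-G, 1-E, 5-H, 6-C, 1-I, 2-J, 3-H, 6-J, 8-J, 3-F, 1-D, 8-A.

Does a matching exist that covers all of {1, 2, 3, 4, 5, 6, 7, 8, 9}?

Yes

One maximum matching: 1-G, 2-D, 3-H, 4-I, 5-E, 6-J, 7-K, 8-A, 9-B.
All 9 left vertices are covered.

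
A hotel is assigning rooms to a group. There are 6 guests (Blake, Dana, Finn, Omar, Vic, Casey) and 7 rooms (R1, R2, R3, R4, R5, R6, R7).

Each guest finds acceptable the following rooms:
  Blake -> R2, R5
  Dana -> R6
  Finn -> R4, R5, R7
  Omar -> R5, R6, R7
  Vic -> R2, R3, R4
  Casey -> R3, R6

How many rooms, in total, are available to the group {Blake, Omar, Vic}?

The union of neighbours of {Blake, Omar, Vic} is {R2, R3, R4, R5, R6, R7}, which has 6 elements.
Since |N(S)| = 6 ≥ |S| = 3, Hall's condition holds for this subset.

6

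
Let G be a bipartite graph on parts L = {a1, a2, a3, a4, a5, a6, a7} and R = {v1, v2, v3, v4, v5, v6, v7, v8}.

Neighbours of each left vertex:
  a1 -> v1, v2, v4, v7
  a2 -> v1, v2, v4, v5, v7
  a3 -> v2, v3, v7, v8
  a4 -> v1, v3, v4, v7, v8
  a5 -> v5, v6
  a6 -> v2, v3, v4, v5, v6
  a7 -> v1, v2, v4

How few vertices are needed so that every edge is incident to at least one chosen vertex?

7

{a1, a2, a3, a4, a5, a6, a7} is a vertex cover of size 7: every edge has an endpoint in this set.
No smaller cover exists because a1–v4, a2–v1, a3–v7, a4–v3, a5–v5, a6–v6, a7–v2 is a matching of size 7, and a cover must include an endpoint of each of these disjoint edges (König's theorem).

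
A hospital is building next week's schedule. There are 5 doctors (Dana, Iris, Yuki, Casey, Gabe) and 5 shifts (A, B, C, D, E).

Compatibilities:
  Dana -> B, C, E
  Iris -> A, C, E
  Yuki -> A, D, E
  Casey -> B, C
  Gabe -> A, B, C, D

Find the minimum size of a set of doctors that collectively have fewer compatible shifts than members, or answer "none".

A matching saturating every doctor exists, for instance Dana→E, Iris→A, Yuki→D, Casey→C, Gabe→B.
By Hall's marriage theorem, this means |N(S)| ≥ |S| for every subset S, so no violating subset exists.

none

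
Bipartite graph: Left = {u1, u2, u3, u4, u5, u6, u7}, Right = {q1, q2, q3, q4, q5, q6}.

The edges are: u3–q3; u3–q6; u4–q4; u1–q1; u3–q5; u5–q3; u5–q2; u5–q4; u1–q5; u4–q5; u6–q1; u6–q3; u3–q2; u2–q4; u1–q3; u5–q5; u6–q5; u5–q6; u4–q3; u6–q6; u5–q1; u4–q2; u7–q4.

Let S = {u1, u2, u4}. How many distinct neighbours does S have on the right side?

5

The union of neighbours of {u1, u2, u4} is {q1, q2, q3, q4, q5}, which has 5 elements.
Since |N(S)| = 5 ≥ |S| = 3, Hall's condition holds for this subset.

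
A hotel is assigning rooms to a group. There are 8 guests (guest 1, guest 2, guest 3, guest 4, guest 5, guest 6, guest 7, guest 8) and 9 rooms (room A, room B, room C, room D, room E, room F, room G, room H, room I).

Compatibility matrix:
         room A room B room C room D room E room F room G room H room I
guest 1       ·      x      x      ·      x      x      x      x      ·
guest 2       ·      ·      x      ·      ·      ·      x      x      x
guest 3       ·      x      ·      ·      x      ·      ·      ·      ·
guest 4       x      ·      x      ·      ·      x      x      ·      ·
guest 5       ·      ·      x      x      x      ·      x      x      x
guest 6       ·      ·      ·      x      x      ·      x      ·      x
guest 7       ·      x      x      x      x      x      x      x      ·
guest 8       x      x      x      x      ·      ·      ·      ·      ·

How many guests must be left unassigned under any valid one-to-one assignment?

One maximum matching: guest 1–room F, guest 2–room I, guest 3–room B, guest 4–room G, guest 5–room H, guest 6–room E, guest 7–room C, guest 8–room D.
All 8 guests are matched, so no larger matching exists.
That matches 8 of the 8, leaving 0 unmatched; no matching can do better.

0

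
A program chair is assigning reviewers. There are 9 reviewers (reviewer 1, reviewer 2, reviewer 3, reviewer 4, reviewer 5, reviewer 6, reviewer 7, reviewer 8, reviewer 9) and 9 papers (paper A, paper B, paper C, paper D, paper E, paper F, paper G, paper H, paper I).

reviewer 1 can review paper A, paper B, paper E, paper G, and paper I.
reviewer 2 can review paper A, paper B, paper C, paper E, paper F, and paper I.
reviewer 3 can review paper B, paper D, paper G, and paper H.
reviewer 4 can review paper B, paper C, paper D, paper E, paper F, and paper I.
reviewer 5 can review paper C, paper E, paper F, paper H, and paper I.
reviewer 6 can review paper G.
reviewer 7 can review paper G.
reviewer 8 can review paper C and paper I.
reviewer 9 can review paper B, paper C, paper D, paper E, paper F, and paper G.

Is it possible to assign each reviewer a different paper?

The set {reviewer 6, reviewer 7} has only 1 neighbour ({paper G}), so by Hall's theorem at most 8 of the 9 reviewers can be matched.
Hence no matching covers every reviewer.

No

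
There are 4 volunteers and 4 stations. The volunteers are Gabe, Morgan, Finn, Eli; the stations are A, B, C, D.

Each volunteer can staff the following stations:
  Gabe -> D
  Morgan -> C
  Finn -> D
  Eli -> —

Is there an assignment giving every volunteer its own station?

No

The set {Gabe, Finn, Eli} has only 1 neighbour ({D}), so by Hall's theorem at most 2 of the 4 volunteers can be matched.
Hence no matching covers every volunteer.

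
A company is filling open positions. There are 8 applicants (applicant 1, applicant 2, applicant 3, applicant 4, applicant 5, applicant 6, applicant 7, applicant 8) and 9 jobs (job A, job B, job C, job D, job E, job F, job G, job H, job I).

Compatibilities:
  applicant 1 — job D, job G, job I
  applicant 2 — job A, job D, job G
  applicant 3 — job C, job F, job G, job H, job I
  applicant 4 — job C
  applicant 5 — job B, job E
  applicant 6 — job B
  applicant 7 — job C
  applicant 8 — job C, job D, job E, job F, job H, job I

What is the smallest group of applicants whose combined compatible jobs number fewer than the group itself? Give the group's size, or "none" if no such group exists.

2

Take S = {applicant 4, applicant 7}. Its neighbourhood is {job C}, so |N(S)| = 1 < |S| = 2.
No single vertex violates Hall's condition since each has at least one neighbour, so 2 is the minimum.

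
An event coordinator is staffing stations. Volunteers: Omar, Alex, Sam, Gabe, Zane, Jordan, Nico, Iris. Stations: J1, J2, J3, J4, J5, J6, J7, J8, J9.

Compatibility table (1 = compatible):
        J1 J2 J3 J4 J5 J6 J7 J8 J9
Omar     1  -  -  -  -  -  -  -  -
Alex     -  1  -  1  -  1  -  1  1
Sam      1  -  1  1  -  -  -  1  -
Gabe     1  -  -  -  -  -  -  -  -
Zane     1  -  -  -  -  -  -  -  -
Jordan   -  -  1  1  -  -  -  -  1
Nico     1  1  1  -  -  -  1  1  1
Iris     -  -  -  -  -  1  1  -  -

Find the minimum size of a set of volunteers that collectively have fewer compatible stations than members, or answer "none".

2

Take S = {Omar, Gabe}. Its neighbourhood is {J1}, so |N(S)| = 1 < |S| = 2.
No single vertex violates Hall's condition since each has at least one neighbour, so 2 is the minimum.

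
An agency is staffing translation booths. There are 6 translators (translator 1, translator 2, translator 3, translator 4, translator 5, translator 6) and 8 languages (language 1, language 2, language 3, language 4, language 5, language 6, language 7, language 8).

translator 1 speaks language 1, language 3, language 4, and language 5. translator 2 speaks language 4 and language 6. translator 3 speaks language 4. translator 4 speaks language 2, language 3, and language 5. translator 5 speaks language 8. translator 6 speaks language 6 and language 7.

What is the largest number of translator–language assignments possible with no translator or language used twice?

6

A valid assignment of size 6: translator 1→language 1, translator 2→language 6, translator 3→language 4, translator 4→language 2, translator 5→language 8, translator 6→language 7.
All 6 translators are matched, so no larger matching exists.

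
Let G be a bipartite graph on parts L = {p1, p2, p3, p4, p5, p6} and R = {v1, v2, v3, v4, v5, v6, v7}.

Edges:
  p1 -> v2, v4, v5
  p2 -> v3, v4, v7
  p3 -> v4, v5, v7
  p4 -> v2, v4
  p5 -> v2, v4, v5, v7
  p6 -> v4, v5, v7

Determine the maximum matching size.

One maximum matching: p1→v5, p2→v3, p3→v7, p4→v4, p5→v2.
The set {p1, p3, p4, p5, p6} has only 4 neighbours ({v2, v4, v5, v7}), so by Hall's theorem at most 5 of the 6 left vertices can be matched.

5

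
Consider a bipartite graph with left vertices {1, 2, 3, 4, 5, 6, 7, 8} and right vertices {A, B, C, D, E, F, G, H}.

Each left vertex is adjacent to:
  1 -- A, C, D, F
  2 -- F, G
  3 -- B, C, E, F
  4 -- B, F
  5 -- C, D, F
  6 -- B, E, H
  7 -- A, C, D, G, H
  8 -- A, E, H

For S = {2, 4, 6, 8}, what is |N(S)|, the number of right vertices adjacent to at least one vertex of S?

The union of neighbours of {2, 4, 6, 8} is {A, B, E, F, G, H}, which has 6 elements.
Since |N(S)| = 6 ≥ |S| = 4, Hall's condition holds for this subset.

6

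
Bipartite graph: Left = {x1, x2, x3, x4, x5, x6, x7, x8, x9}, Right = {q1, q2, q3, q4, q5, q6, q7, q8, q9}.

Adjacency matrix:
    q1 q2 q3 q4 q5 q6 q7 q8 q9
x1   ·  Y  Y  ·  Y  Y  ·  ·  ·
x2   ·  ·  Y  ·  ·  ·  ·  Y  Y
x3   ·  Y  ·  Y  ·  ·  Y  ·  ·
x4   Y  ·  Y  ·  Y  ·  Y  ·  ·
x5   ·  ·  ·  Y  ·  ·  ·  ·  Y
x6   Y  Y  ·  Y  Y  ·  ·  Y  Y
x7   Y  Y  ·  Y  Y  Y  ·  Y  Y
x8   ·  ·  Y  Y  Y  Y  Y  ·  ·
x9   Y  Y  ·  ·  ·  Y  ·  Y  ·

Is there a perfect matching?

A valid assignment of size 9: x1–q2, x2–q3, x3–q7, x4–q5, x5–q9, x6–q8, x7–q1, x8–q4, x9–q6.
Every left vertex is matched, so this is a perfect matching.

Yes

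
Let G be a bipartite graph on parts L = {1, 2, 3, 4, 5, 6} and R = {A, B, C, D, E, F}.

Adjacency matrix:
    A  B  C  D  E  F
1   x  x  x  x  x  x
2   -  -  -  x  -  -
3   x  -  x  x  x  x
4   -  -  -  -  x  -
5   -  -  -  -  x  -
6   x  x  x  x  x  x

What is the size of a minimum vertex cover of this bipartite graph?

5

The 5 edges 1–B, 2–D, 3–F, 4–E, 6–A form a matching, so any vertex cover needs at least 5 vertices (one per matched edge).
Conversely {1, 2, 3, 6, E} meets every edge and has exactly 5 vertices, so 5 is optimal.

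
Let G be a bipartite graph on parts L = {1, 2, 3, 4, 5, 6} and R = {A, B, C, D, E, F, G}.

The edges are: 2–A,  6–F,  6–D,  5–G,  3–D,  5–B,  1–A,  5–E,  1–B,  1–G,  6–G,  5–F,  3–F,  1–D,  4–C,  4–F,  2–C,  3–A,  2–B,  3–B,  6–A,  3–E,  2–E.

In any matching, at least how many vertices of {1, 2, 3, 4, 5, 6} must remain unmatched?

A valid assignment of size 6: 1–G, 2–E, 3–A, 4–C, 5–B, 6–F.
All 6 left vertices are matched, so no larger matching exists.
That matches 6 of the 6, leaving 0 unmatched; no matching can do better.

0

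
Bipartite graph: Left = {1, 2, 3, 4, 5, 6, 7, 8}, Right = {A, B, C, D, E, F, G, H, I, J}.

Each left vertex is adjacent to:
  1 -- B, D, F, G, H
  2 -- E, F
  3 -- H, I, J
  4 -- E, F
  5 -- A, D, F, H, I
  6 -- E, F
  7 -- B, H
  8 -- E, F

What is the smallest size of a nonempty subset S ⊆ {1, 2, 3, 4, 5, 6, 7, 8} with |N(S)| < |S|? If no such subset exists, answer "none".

Take S = {2, 4, 6}. Its neighbourhood is {E, F}, so |N(S)| = 2 < |S| = 3.
Every subset of size less than 3 has at least as many neighbours as members, so 3 is the minimum.

3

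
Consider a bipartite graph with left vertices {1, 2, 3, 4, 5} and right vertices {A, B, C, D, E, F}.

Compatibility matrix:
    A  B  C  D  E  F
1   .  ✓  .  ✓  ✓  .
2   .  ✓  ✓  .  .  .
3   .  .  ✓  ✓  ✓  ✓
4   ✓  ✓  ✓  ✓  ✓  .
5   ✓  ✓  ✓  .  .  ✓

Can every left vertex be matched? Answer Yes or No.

For example, pair 1-E, 2-C, 3-D, 4-A, 5-B.
Every left vertex is matched, so this matching saturates all of them.

Yes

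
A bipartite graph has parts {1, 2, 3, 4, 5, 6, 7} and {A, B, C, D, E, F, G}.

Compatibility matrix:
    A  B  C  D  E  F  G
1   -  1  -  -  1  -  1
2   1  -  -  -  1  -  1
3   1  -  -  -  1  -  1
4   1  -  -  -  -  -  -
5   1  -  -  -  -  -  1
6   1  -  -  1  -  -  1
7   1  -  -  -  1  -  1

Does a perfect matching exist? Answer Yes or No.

The set {2, 3, 4, 5, 7} has only 3 neighbours ({A, E, G}), so by Hall's theorem at most 5 of the 7 left vertices can be matched.
Hence no matching covers every left vertex.

No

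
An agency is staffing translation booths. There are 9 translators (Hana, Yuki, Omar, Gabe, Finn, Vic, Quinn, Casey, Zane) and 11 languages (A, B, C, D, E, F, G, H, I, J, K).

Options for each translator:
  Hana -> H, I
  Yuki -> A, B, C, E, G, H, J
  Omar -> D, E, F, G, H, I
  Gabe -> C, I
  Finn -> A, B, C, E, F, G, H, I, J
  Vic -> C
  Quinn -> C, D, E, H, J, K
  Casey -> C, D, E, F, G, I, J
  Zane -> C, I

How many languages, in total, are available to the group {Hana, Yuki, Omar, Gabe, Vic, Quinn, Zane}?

The union of neighbours of {Hana, Yuki, Omar, Gabe, Vic, Quinn, Zane} is {A, B, C, D, E, F, G, H, I, J, K}, which has 11 elements.
Since |N(S)| = 11 ≥ |S| = 7, Hall's condition holds for this subset.

11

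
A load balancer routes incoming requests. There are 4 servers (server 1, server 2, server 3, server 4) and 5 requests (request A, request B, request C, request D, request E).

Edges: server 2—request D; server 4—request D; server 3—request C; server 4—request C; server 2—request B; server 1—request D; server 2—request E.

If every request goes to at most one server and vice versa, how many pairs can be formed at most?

3

One maximum matching: server 1→request D, server 2→request E, server 3→request C.
The set {server 1, server 3, server 4} has only 2 neighbours ({request C, request D}), so by Hall's theorem at most 3 of the 4 servers can be matched.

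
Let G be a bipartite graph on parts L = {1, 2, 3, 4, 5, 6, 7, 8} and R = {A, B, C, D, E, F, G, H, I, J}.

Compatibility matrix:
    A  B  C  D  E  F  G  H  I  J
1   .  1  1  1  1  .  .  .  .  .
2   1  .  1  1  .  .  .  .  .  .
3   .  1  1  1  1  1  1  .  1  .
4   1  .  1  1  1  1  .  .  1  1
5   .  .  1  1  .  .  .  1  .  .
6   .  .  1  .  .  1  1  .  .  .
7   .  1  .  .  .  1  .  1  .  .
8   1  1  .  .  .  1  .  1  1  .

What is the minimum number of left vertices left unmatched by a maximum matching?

0

A valid assignment of size 8: 1–E, 2–D, 3–G, 4–J, 5–C, 6–F, 7–B, 8–A.
All 8 left vertices are matched, so no larger matching exists.
That matches 8 of the 8, leaving 0 unmatched; no matching can do better.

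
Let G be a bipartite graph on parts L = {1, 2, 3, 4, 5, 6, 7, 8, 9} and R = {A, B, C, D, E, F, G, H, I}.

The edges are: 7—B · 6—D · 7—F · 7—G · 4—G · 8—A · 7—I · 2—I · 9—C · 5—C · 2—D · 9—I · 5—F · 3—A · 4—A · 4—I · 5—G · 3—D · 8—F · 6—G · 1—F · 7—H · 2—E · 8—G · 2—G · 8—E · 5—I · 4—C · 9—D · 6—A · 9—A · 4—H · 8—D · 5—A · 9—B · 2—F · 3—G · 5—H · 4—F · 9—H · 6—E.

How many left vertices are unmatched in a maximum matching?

One maximum matching: 1–F, 2–I, 3–D, 4–C, 5–H, 6–E, 7–B, 8–G, 9–A.
This saturates every left vertex, so 9 is the maximum.
That matches 9 of the 9, leaving 0 unmatched; no matching can do better.

0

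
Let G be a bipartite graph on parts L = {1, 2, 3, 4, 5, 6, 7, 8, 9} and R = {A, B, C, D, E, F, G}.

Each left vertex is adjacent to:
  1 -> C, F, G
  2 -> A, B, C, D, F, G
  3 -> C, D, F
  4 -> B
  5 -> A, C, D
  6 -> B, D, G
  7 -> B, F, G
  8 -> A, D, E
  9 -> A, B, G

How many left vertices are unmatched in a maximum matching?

For example, pair 1→F, 2→A, 3→D, 4→B, 5→C, 6→G, 8→E.
The set {1, 2, 3, 4, 5, 6, 7, 9} has only 6 neighbours ({A, B, C, D, F, G}), so by Hall's theorem at most 7 of the 9 left vertices can be matched.
That matches 7 of the 9, leaving 2 unmatched; no matching can do better.

2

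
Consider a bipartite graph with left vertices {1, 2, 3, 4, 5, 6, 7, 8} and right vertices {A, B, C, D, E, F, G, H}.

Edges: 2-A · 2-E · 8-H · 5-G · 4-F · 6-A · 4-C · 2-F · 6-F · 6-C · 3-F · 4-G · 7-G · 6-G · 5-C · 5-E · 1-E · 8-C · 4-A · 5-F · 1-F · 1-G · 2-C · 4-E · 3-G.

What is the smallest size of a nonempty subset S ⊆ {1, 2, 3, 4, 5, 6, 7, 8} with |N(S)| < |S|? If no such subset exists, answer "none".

6

Take S = {1, 2, 3, 4, 5, 6}. Its neighbourhood is {A, C, E, F, G}, so |N(S)| = 5 < |S| = 6.
Every subset of size less than 6 has at least as many neighbours as members, so 6 is the minimum.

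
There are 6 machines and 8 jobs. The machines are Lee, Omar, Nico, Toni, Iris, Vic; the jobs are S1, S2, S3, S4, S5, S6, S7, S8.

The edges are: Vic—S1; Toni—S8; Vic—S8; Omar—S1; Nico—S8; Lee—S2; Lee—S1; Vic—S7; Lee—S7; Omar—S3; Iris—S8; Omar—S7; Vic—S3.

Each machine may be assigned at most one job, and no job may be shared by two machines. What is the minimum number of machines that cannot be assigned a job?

For example, pair Lee-S2, Omar-S3, Nico-S8, Vic-S7.
The set {Nico, Toni, Iris} has only 1 neighbour ({S8}), so by Hall's theorem at most 4 of the 6 machines can be matched.
That matches 4 of the 6, leaving 2 unmatched; no matching can do better.

2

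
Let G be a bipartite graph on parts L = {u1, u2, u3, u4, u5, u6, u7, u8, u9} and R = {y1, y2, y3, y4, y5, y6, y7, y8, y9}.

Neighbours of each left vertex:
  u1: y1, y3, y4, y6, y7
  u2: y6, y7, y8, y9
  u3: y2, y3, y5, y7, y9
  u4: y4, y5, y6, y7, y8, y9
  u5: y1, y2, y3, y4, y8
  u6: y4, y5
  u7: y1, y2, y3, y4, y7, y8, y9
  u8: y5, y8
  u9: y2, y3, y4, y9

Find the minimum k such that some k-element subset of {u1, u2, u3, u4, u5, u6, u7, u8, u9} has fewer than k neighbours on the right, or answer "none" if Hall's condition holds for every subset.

none

A matching saturating every left vertex exists, for instance u1→y1, u2→y6, u3→y2, u4→y9, u5→y4, u6→y5, u7→y7, u8→y8, u9→y3.
By Hall's marriage theorem, this means |N(S)| ≥ |S| for every subset S, so no violating subset exists.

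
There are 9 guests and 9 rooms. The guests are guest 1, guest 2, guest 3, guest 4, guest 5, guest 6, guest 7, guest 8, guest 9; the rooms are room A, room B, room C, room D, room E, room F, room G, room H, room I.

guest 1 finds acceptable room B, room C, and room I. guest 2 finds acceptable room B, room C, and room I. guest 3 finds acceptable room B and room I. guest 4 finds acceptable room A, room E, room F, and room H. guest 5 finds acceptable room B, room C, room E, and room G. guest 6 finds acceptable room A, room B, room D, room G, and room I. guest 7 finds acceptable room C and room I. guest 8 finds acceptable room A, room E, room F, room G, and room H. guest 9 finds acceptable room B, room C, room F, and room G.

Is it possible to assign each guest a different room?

No

The set {guest 1, guest 2, guest 3, guest 7} has only 3 neighbours ({room B, room C, room I}), so by Hall's theorem at most 8 of the 9 guests can be matched.
Hence no matching covers every guest.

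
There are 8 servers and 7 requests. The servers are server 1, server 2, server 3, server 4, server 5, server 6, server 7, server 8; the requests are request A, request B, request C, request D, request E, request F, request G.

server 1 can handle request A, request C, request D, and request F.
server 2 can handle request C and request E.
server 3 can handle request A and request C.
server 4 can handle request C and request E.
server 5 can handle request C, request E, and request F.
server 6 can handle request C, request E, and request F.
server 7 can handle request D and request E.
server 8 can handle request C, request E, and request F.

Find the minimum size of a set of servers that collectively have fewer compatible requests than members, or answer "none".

Take S = {server 2, server 4, server 5, server 6}. Its neighbourhood is {request C, request E, request F}, so |N(S)| = 3 < |S| = 4.
Every subset of size less than 4 has at least as many neighbours as members, so 4 is the minimum.

4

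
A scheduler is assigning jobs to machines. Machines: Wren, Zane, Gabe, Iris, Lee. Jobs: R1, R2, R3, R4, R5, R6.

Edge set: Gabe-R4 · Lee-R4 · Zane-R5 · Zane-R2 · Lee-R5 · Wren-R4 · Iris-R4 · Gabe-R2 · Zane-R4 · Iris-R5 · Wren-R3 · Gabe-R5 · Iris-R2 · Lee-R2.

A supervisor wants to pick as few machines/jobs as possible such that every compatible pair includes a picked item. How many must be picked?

4

{Wren, R2, R4, R5} is a vertex cover of size 4: every edge has an endpoint in this set.
No smaller cover exists because Wren–R3, Zane–R2, Gabe–R5, Iris–R4 is a matching of size 4, and a cover must include an endpoint of each of these disjoint edges (König's theorem).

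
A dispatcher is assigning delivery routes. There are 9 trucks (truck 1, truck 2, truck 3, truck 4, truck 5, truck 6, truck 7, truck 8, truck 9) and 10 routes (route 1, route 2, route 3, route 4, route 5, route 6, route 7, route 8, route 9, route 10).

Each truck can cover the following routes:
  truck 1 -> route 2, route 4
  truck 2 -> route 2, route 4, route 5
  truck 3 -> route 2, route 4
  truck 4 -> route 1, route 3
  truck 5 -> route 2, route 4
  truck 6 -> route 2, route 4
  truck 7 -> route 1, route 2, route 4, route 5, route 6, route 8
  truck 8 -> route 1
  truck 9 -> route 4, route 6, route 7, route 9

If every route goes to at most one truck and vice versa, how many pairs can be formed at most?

For example, pair truck 1-route 4, truck 2-route 5, truck 3-route 2, truck 4-route 3, truck 7-route 8, truck 8-route 1, truck 9-route 7.
The set {truck 1, truck 3, truck 5, truck 6} has only 2 neighbours ({route 2, route 4}), so by Hall's theorem at most 7 of the 9 trucks can be matched.

7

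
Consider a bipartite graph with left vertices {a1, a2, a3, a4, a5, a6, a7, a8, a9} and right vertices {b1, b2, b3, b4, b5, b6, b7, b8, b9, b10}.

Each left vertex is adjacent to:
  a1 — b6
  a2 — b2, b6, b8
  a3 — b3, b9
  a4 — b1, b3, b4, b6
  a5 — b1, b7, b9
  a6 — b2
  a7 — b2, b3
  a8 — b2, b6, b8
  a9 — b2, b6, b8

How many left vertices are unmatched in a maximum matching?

For example, pair a1–b6, a2–b8, a3–b9, a4–b4, a5–b7, a6–b2, a7–b3.
The set {a1, a2, a6, a8, a9} has only 3 neighbours ({b2, b6, b8}), so by Hall's theorem at most 7 of the 9 left vertices can be matched.
That matches 7 of the 9, leaving 2 unmatched; no matching can do better.

2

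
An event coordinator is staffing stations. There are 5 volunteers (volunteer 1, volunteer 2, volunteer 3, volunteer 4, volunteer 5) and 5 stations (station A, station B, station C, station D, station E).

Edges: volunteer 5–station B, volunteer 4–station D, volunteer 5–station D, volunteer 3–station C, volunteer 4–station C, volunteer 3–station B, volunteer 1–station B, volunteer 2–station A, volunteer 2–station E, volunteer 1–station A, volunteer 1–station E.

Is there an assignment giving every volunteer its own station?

Yes

For example, pair volunteer 1→station A, volunteer 2→station E, volunteer 3→station C, volunteer 4→station D, volunteer 5→station B.
All 5 volunteers are covered.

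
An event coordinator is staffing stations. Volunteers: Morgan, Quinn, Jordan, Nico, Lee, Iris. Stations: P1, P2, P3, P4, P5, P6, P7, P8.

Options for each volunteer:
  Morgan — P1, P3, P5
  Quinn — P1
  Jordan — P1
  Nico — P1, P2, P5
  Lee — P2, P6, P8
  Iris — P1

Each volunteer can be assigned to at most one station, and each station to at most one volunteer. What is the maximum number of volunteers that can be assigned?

A valid assignment of size 4: Morgan-P3, Quinn-P1, Nico-P5, Lee-P8.
The set {Quinn, Jordan, Iris} has only 1 neighbour ({P1}), so by Hall's theorem at most 4 of the 6 volunteers can be matched.

4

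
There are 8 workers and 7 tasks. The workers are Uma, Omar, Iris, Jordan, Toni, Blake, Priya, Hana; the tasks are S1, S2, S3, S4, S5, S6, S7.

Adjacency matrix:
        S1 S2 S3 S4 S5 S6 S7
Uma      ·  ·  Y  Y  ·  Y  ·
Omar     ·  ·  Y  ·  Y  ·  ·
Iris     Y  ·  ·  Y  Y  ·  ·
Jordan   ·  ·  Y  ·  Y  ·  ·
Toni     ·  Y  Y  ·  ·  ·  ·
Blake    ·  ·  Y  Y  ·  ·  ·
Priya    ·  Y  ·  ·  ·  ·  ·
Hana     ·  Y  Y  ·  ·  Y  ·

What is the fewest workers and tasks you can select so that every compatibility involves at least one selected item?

{Iris, S2, S3, S4, S5, S6} is a vertex cover of size 6: every edge has an endpoint in this set.
No smaller cover exists because Uma–S6, Omar–S5, Iris–S1, Jordan–S3, Toni–S2, Blake–S4 is a matching of size 6, and a cover must include an endpoint of each of these disjoint edges (König's theorem).

6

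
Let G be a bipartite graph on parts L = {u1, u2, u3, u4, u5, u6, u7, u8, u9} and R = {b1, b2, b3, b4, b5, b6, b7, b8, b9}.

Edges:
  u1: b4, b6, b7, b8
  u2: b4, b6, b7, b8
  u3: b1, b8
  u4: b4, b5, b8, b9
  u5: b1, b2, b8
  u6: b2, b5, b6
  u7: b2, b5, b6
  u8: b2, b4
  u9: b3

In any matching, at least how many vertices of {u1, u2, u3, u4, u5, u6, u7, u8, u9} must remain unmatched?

One maximum matching: u1-b7, u2-b8, u3-b1, u4-b9, u5-b2, u6-b6, u7-b5, u8-b4, u9-b3.
This saturates every left vertex, so 9 is the maximum.
That matches 9 of the 9, leaving 0 unmatched; no matching can do better.

0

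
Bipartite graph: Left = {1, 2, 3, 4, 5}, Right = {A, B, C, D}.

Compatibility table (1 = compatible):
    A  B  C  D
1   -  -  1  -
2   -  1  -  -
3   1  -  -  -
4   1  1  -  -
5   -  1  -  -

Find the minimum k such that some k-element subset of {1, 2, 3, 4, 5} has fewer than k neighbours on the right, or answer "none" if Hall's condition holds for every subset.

Take S = {2, 5}. Its neighbourhood is {B}, so |N(S)| = 1 < |S| = 2.
No single vertex violates Hall's condition since each has at least one neighbour, so 2 is the minimum.

2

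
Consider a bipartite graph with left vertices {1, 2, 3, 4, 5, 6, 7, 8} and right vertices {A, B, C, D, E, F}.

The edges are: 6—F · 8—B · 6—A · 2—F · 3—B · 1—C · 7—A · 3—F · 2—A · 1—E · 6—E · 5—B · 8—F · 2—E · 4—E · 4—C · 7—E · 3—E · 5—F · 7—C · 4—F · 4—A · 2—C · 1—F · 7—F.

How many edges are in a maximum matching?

5

For example, pair 1–F, 2–A, 3–E, 4–C, 5–B.
The set {1, 2, 3, 4, 5, 6, 7, 8} has only 5 neighbours ({A, B, C, E, F}), so by Hall's theorem at most 5 of the 8 left vertices can be matched.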